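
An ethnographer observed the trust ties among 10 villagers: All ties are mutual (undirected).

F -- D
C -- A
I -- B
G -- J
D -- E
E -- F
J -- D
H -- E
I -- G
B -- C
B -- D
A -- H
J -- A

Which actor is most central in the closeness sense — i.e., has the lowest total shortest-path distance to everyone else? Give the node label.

Farness (sum of distances to all others) for each node — A:17, B:16, C:19, D:14, E:18, F:20, G:20, H:20, I:21, J:15.
The smallest farness is 14, for D, so D has the highest closeness.

D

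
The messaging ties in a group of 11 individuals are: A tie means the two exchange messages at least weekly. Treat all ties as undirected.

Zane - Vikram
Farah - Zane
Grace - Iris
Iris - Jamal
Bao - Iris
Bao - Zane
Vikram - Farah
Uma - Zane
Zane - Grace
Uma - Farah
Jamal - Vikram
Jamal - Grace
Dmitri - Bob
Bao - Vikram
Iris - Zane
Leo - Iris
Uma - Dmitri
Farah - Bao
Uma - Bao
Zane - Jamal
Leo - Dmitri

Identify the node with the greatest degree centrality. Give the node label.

Degrees — Bao:5, Bob:1, Dmitri:3, Farah:4, Grace:3, Iris:5, Jamal:4, Leo:2, Uma:4, Vikram:4, Zane:7.
The maximum is 7, attained only by Zane.

Zane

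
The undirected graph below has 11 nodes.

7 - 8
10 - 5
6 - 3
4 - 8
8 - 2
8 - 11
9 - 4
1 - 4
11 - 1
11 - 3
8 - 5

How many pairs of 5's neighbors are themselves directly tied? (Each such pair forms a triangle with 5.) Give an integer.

0

5's neighbors are 8 and 10, but none of them are tied to each other, so no triangle contains 5.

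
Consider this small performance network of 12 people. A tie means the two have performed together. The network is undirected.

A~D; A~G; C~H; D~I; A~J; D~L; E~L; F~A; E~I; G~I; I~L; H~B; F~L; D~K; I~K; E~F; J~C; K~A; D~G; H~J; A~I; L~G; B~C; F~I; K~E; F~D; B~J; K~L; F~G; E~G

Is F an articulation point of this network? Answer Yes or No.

Even without F, every remaining node can still reach every other (the residual graph is connected), so F is not a cut vertex.

No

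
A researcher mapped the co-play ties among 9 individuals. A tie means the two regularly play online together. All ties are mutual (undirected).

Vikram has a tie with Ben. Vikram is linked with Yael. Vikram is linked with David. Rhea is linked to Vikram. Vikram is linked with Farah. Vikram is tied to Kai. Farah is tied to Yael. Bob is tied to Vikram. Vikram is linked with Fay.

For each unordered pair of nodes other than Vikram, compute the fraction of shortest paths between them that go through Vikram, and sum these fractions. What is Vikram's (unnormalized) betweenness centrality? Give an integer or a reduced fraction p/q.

Pairs whose geodesics pass through Vikram — Kai–Yael: 1; Kai–Ben: 1; Kai–David: 1; Kai–Farah: 1; Kai–Rhea: 1; Kai–Fay: 1; Kai–Bob: 1; Yael–Ben: 1; Yael–David: 1; Yael–Rhea: 1; Yael–Fay: 1; Yael–Bob: 1; Ben–David: 1; Ben–Farah: 1 … (+13 more pairs).
All other pairs contribute 0.
Summing the contributions gives betweenness(Vikram) = 27.

27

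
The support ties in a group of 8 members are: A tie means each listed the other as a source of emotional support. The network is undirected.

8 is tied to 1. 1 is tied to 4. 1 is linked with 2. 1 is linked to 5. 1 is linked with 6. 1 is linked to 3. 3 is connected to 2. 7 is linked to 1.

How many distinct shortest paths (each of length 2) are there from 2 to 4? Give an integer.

The shortest distance is 2, and the only length-2 path is 2–1–4. So there is exactly 1 shortest path.

1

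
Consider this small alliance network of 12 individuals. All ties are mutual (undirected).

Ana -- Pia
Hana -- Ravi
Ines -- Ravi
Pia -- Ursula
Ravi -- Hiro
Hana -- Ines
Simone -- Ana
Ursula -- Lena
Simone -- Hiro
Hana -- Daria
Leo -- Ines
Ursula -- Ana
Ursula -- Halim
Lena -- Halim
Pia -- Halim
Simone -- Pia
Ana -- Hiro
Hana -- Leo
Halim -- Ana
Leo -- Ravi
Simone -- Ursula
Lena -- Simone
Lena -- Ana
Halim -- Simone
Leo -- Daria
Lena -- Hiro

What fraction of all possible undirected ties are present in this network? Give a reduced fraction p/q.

13/33

There are 26 edges and 12 nodes, so the maximum possible is C(12,2) = 66.
Density = 26/66 = 13/33.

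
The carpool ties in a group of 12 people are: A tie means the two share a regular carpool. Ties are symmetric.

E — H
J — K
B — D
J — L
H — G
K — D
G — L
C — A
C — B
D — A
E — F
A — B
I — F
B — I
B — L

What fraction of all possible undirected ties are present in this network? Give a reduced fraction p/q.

5/22

There are 15 edges and 12 nodes, so the maximum possible is C(12,2) = 66.
Density = 15/66 = 5/22.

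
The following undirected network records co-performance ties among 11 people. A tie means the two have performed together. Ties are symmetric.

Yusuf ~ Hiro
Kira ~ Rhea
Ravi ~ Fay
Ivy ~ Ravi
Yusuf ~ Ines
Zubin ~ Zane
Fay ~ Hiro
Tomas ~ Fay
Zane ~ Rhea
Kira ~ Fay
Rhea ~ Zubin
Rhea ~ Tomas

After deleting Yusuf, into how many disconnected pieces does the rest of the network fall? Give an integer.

Without Yusuf, the remaining ties split the others into: {Fay, Hiro, Ivy, Kira, Ravi, Rhea, Tomas, Zane, Zubin}; {Ines}.
That's 2 separate components.

2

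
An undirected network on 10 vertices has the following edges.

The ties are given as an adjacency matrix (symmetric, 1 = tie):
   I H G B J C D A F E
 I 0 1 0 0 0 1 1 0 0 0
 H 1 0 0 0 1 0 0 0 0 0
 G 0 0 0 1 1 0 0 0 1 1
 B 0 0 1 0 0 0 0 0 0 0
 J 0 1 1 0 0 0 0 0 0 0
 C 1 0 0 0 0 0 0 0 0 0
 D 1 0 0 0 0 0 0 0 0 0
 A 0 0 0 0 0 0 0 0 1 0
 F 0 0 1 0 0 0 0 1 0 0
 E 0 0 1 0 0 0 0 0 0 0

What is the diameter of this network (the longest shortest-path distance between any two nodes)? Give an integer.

6

Eccentricity of each node (its greatest distance to any other): A:6, B:5, C:6, D:6, E:5, F:5, G:4, H:4, I:5, J:3.
The maximum eccentricity is 6, realized for instance by the pair C–A via C – I – H – J – G – F – A. So the diameter is 6.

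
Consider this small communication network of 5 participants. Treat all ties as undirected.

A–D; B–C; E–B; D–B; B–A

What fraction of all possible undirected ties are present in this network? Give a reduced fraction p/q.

There are 5 edges and 5 nodes, so the maximum possible is C(5,2) = 10.
Density = 5/10 = 1/2.

1/2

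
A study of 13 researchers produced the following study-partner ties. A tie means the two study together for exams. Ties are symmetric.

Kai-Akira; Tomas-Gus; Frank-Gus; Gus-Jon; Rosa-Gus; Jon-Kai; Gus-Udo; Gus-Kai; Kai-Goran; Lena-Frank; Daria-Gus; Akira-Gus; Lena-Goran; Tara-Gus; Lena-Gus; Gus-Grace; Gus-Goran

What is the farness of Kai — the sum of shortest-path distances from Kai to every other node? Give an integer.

20

Distances from Kai: Akira:1, Daria:2, Frank:2, Goran:1, Grace:2, Gus:1, Jon:1, Lena:2, Rosa:2, Tara:2, Tomas:2, Udo:2.
Sum = 1 + 2 + 2 + 1 + 2 + 1 + 1 + 2 + 2 + 2 + 2 + 2 = 20.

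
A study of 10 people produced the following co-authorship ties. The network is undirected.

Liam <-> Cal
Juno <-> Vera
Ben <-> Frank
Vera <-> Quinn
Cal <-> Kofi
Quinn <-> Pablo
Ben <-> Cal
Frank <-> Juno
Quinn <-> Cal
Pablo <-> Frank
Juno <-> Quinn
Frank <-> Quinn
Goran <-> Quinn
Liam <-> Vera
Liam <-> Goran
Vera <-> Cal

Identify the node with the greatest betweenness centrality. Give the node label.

Unnormalized betweenness of each node: Ben:6/5, Cal:367/30, Frank:10/3, Goran:13/15, Juno:7/10, Kofi:0, Liam:11/6, Pablo:0, Quinn:383/30, Vera:46/15.
Quinn has the largest value, 383/30, making it the main broker — the node through which the most shortest paths run.

Quinn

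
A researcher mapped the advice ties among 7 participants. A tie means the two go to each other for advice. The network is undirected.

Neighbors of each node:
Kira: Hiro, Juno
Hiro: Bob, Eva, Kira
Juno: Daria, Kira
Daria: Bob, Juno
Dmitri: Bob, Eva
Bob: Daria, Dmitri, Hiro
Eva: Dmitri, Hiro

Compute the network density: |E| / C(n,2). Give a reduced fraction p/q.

8/21

There are 8 edges and 7 nodes, so the maximum possible is C(7,2) = 21.
Density = 8/21.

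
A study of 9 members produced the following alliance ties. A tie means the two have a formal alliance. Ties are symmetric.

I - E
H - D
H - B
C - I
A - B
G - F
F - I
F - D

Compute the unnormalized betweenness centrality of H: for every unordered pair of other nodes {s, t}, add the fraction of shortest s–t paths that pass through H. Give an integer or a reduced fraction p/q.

Pairs whose geodesics pass through H — A–F: 1; A–I: 1; A–C: 1; A–E: 1; A–G: 1; A–D: 1; F–B: 1; I–B: 1; C–B: 1; B–E: 1; B–G: 1; B–D: 1.
All other pairs contribute 0.
Summing the contributions gives betweenness(H) = 12.

12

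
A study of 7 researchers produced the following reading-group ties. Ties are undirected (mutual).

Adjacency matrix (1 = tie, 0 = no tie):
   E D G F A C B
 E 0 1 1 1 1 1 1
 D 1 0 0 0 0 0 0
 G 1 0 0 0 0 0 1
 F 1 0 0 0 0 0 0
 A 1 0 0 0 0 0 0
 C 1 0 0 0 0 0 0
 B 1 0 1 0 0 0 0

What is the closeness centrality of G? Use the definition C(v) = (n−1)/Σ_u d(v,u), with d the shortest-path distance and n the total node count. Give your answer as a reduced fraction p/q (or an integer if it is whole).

3/5

Distances from G: A:2, B:1, C:2, D:2, E:1, F:2. Sum = 10.
n = 7, so closeness = 6/10 = 3/5.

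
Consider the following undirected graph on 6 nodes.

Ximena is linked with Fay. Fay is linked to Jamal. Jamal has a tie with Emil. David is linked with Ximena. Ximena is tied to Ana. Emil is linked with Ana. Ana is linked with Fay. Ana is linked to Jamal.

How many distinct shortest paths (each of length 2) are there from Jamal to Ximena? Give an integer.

The shortest distance is 2. The length-2 paths are: Jamal–Ana–Ximena; Jamal–Fay–Ximena.
That gives 2 distinct shortest paths.

2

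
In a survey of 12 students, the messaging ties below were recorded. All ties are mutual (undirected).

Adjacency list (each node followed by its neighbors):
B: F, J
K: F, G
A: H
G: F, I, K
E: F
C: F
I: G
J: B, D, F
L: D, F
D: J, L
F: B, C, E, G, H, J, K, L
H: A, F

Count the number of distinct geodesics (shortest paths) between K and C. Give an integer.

The shortest distance is 2, and the only length-2 path is K–F–C. So there is exactly 1 shortest path.

1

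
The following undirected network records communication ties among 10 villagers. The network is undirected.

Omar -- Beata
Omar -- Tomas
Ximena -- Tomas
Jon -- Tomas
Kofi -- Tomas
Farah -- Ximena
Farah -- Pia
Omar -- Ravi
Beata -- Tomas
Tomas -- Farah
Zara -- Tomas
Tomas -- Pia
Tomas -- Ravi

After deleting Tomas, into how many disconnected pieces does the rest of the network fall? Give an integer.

Without Tomas, the remaining ties split the others into: {Beata, Omar, Ravi}; {Farah, Pia, Ximena}; {Zara}; {Kofi}; {Jon}.
That's 5 separate components.

5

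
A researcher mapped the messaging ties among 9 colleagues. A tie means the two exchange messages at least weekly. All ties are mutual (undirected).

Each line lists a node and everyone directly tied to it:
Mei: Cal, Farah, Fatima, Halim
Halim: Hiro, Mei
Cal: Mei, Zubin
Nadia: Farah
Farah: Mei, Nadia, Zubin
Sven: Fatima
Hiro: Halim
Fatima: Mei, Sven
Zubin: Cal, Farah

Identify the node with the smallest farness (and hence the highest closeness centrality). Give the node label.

Farness (sum of distances to all others) for each node — Cal:17, Farah:15, Fatima:17, Halim:17, Hiro:24, Mei:12, Nadia:22, Sven:24, Zubin:20.
The smallest farness is 12, for Mei, so Mei has the highest closeness.

Mei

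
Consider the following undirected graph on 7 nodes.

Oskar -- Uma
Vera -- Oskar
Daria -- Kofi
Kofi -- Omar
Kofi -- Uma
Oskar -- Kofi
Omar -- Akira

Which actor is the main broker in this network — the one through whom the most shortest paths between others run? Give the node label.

Kofi

Unnormalized betweenness of each node: Akira:0, Daria:0, Kofi:11, Omar:5, Oskar:5, Uma:0, Vera:0.
Kofi has the largest value, 11, making it the main broker — the node through which the most shortest paths run.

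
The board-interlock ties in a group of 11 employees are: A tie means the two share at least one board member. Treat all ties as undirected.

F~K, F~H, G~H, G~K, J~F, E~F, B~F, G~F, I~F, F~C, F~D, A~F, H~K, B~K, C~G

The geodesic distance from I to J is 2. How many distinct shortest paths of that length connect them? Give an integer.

The shortest distance is 2, and the only length-2 path is I–F–J. So there is exactly 1 shortest path.

1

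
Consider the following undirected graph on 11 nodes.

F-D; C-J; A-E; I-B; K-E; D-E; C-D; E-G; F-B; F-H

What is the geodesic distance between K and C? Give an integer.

One shortest route is K – E – D – C, which uses 3 edges, and at distance 2 from K we only reach {A, D, G}, which does not include C. So d(K,C) = 3.

3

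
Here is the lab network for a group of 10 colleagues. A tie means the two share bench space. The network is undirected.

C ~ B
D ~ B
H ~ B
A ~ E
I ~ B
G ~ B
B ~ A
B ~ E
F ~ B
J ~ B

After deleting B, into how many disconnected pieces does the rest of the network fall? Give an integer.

8

Without B, the remaining ties split the others into: {H}; {A, E}; {J}; {C}; {F}; {I}; {D}; {G}.
That's 8 separate components.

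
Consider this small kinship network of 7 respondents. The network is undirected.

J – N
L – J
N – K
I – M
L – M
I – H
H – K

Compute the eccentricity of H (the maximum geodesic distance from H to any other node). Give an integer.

Distances from H: I:1, J:3, K:1, L:3, M:2, N:2.
The largest is 3 (to J and L), so the eccentricity of H is 3.

3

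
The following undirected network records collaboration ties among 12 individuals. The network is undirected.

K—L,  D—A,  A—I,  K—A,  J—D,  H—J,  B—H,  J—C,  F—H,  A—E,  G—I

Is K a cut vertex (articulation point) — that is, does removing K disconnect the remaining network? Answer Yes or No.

Yes

Removing K leaves {A, B, C, D, E, F, G, H, I, and J} with no path to {L}, so the network splits into 2 components. K is a cut vertex.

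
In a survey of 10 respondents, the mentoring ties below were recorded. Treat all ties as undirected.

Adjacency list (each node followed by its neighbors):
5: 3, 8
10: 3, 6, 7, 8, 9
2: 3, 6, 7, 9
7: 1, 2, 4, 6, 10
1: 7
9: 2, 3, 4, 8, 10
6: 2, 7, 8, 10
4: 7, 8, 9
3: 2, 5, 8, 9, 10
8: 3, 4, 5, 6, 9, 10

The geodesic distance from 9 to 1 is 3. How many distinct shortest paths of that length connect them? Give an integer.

The shortest distance is 3. The length-3 paths are: 9–10–7–1; 9–2–7–1; 9–4–7–1.
That gives 3 distinct shortest paths.

3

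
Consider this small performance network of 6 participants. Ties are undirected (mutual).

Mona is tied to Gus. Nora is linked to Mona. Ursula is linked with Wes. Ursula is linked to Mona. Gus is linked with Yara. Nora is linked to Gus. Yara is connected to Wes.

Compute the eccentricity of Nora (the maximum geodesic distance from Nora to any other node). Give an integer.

Distances from Nora: Gus:1, Mona:1, Ursula:2, Wes:3, Yara:2.
The largest is 3 (to Wes), so the eccentricity of Nora is 3.

3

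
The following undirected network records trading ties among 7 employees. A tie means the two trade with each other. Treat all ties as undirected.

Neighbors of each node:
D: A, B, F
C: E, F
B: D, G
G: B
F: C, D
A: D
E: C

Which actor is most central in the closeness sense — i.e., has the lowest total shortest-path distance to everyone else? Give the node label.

D

Farness (sum of distances to all others) for each node — A:15, B:13, C:14, D:10, E:19, F:11, G:18.
The smallest farness is 10, for D, so D has the highest closeness.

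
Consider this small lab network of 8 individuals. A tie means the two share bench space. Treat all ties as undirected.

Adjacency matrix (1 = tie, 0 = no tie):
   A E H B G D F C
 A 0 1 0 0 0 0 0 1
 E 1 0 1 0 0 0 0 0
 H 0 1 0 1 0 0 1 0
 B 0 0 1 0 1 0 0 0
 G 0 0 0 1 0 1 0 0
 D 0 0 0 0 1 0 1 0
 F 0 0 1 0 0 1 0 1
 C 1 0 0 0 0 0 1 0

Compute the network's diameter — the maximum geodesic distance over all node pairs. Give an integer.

4

Eccentricity of each node (its greatest distance to any other): A:4, B:3, C:3, D:3, E:3, F:2, G:4, H:2.
The maximum eccentricity is 4, realized for instance by the pair A–G via A – E – H – B – G. So the diameter is 4.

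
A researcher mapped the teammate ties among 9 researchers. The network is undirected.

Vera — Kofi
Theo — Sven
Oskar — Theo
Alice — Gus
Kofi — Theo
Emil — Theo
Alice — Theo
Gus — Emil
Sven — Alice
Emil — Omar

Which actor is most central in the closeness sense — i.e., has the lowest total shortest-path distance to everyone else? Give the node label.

Farness (sum of distances to all others) for each node — Alice:15, Emil:14, Gus:18, Kofi:16, Omar:21, Oskar:18, Sven:16, Theo:11, Vera:23.
The smallest farness is 11, for Theo, so Theo has the highest closeness.

Theo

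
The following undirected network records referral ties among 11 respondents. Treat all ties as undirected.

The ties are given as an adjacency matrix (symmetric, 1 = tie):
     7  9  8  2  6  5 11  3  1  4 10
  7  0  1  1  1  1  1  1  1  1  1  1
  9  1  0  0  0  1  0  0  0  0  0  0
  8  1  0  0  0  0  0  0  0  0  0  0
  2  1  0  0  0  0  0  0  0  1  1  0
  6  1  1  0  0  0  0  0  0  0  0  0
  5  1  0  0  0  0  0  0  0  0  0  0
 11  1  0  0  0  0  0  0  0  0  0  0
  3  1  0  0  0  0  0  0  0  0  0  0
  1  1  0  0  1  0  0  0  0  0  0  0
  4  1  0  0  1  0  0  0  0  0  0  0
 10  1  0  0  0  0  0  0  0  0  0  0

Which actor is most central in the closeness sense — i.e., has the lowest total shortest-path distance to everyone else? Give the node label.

Farness (sum of distances to all others) for each node — 1:18, 2:17, 3:19, 4:18, 5:19, 6:18, 7:10, 8:19, 9:18, 10:19, 11:19.
The smallest farness is 10, for 7, so 7 has the highest closeness.

7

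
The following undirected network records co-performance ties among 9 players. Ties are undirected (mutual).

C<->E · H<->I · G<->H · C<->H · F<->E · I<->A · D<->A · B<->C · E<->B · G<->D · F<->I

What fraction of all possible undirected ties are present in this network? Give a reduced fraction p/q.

11/36

There are 11 edges and 9 nodes, so the maximum possible is C(9,2) = 36.
Density = 11/36.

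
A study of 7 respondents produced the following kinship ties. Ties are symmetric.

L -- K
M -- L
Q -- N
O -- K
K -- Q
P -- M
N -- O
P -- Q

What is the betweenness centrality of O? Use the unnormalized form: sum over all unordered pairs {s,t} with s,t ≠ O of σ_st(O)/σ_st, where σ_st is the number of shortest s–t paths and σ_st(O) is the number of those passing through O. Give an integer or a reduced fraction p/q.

1

Pairs whose geodesics pass through O — N–L: 1/2; N–K: 1/2.
All other pairs contribute 0.
Summing the contributions gives betweenness(O) = 1.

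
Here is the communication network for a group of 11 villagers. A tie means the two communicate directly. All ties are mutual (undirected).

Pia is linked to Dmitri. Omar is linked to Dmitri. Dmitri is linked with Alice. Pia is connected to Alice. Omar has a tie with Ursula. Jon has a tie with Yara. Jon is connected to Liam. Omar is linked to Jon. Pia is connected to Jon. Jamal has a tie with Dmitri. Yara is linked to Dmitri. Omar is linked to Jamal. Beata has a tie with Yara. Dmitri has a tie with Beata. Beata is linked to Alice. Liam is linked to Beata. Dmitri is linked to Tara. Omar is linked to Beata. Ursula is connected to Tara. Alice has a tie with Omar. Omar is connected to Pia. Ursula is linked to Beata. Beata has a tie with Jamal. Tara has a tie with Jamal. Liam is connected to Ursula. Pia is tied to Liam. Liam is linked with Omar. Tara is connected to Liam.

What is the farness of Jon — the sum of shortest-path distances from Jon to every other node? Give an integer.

Distances from Jon: Alice:2, Beata:2, Dmitri:2, Jamal:2, Liam:1, Omar:1, Pia:1, Tara:2, Ursula:2, Yara:1.
Sum = 2 + 2 + 2 + 2 + 1 + 1 + 1 + 2 + 2 + 1 = 16.

16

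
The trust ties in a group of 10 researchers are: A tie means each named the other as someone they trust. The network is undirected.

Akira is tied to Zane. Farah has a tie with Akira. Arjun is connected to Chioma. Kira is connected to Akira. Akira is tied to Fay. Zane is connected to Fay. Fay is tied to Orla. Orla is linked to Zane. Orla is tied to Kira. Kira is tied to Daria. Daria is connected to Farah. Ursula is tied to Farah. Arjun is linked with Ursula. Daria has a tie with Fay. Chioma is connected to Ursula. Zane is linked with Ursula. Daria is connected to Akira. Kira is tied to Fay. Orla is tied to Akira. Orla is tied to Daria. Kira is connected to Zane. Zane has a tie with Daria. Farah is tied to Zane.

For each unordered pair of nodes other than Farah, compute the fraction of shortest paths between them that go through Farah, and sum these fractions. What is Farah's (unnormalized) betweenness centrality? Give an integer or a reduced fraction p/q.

Pairs whose geodesics pass through Farah — Chioma–Akira: 1/2; Chioma–Daria: 1/2; Arjun–Akira: 1/2; Arjun–Daria: 1/2; Ursula–Akira: 1/2; Ursula–Daria: 1/2.
All other pairs contribute 0.
Summing the contributions gives betweenness(Farah) = 3.

3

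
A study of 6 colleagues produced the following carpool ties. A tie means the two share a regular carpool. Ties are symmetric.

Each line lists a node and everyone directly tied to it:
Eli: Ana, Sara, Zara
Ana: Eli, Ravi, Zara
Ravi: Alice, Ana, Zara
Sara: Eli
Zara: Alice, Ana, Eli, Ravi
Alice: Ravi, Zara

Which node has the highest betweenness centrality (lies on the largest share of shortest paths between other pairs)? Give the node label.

Eli

Unnormalized betweenness of each node: Alice:0, Ana:1, Eli:4, Ravi:1/2, Sara:0, Zara:7/2.
Eli has the largest value, 4, making it the main broker — the node through which the most shortest paths run.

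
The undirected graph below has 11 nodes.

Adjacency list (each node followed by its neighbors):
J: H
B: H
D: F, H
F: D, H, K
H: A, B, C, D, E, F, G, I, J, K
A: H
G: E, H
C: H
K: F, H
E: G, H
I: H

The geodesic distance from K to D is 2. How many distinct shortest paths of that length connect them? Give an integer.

The shortest distance is 2. The length-2 paths are: K–H–D; K–F–D.
That gives 2 distinct shortest paths.

2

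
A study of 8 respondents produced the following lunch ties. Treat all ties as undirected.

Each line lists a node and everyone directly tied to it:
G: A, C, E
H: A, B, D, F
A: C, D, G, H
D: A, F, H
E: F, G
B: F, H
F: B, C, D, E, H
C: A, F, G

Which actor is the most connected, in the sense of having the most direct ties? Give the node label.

Degrees — A:4, B:2, C:3, D:3, E:2, F:5, G:3, H:4.
The maximum is 5, attained only by F.

F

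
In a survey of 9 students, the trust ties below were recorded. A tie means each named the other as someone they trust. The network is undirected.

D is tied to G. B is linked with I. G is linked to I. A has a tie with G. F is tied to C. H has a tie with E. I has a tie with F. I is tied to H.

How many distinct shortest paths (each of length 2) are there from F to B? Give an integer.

The shortest distance is 2, and the only length-2 path is F–I–B. So there is exactly 1 shortest path.

1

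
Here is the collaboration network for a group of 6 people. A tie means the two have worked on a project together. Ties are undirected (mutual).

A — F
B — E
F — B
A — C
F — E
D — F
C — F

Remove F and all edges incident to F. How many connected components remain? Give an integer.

3

Without F, the remaining ties split the others into: {B, E}; {A, C}; {D}.
That's 3 separate components.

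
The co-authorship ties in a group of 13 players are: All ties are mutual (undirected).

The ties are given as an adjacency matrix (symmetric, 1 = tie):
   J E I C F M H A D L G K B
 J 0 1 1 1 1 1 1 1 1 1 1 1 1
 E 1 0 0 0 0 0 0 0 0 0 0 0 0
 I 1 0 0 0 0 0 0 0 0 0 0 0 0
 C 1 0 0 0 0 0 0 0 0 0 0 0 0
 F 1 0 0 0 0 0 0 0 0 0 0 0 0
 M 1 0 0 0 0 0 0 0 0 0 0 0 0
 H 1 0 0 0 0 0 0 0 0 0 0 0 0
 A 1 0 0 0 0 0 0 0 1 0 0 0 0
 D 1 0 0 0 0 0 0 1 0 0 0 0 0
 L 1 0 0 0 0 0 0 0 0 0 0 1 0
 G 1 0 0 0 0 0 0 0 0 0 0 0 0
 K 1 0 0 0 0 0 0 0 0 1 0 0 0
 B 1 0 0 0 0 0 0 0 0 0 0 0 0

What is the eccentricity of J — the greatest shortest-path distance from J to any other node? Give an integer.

Distances from J: A:1, B:1, C:1, D:1, E:1, F:1, G:1, H:1, I:1, K:1, L:1, M:1.
The largest is 1 (to E, I, C, F, M, H, A, D, L, G, K, and B), so the eccentricity of J is 1.

1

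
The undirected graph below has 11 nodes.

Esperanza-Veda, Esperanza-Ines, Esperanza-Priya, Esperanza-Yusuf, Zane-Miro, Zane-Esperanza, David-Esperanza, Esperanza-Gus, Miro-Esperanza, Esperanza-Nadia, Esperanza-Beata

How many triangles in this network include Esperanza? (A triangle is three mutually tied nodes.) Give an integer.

1

Esperanza's neighbors: Beata, David, Gus, Ines, Miro, Nadia, Priya, Veda, Yusuf, and Zane.
Neighbor pairs that are themselves tied: Esperanza–Miro–Zane. Each forms one triangle with Esperanza, for 1 in total.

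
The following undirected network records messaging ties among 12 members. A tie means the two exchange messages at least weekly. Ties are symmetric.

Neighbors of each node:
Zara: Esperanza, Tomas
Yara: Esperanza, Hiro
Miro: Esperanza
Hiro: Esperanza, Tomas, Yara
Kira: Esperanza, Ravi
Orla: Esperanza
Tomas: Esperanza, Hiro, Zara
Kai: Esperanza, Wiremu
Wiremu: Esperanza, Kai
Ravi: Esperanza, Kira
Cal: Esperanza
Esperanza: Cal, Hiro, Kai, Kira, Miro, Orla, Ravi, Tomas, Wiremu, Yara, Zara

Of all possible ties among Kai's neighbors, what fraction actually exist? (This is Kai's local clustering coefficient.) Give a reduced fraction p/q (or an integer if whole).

Kai's neighbors: Esperanza and Wiremu (k = 2).
Possible neighbor pairs: C(2,2) = 1. Edges among them: Esperanza–Wiremu → e = 1.
Clustering(Kai) = 1/1.

1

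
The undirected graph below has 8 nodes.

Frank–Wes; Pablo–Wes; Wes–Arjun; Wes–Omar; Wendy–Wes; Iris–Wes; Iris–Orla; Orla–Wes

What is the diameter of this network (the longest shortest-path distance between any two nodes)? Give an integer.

2

Eccentricity of each node (its greatest distance to any other): Arjun:2, Frank:2, Iris:2, Omar:2, Orla:2, Pablo:2, Wendy:2, Wes:1.
The maximum eccentricity is 2, realized for instance by the pair Iris–Omar via Iris – Wes – Omar. So the diameter is 2.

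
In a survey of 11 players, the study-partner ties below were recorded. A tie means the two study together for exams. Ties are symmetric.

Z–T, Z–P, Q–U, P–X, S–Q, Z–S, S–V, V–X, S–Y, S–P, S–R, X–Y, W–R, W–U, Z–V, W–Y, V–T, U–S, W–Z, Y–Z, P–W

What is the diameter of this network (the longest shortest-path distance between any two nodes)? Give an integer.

Eccentricity of each node (its greatest distance to any other): P:2, Q:3, R:3, S:2, T:3, U:3, V:2, W:2, X:3, Y:2, Z:2.
The maximum eccentricity is 3, realized for instance by the pair X–R via X – P – S – R. So the diameter is 3.

3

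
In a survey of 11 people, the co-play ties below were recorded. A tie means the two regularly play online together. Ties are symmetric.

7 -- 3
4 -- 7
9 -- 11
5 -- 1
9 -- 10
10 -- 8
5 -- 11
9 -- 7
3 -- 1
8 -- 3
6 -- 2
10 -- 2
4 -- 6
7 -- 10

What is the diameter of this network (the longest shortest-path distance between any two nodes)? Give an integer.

5

Eccentricity of each node (its greatest distance to any other): 1:4, 2:4, 3:3, 4:4, 5:5, 6:5, 7:3, 8:3, 9:3, 10:3, 11:4.
The maximum eccentricity is 5, realized for instance by the pair 5–6 via 5 – 1 – 3 – 7 – 4 – 6. So the diameter is 5.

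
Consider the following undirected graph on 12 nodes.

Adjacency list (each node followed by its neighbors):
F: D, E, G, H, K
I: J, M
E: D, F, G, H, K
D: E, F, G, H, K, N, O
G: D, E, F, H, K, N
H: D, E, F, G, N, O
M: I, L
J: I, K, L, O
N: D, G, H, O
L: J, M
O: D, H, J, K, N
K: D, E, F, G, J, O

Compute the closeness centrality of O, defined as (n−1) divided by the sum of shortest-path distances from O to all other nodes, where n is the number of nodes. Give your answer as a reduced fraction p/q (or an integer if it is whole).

11/18

Distances from O: D:1, E:2, F:2, G:2, H:1, I:2, J:1, K:1, L:2, M:3, N:1. Sum = 18.
n = 12, so closeness = 11/18.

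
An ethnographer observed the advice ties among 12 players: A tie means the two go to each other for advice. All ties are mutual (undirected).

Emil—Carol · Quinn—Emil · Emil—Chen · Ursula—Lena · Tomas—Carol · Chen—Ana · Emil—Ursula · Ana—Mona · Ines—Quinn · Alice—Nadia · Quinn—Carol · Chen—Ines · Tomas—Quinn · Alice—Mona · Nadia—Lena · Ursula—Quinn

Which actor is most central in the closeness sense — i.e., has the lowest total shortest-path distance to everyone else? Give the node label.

Emil

Farness (sum of distances to all others) for each node — Alice:34, Ana:28, Carol:28, Chen:24, Emil:22, Ines:26, Lena:27, Mona:32, Nadia:31, Quinn:23, Tomas:32, Ursula:23.
The smallest farness is 22, for Emil, so Emil has the highest closeness.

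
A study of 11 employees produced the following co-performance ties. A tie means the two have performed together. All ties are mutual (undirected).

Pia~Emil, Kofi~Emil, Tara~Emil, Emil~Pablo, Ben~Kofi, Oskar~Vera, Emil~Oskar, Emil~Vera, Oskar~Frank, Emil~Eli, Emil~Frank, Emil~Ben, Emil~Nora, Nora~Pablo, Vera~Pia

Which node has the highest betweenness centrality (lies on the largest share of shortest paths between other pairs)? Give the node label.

Emil

Unnormalized betweenness of each node: Ben:0, Eli:0, Emil:39, Frank:0, Kofi:0, Nora:0, Oskar:1/2, Pablo:0, Pia:0, Tara:0, Vera:1/2.
Emil has the largest value, 39, making it the main broker — the node through which the most shortest paths run.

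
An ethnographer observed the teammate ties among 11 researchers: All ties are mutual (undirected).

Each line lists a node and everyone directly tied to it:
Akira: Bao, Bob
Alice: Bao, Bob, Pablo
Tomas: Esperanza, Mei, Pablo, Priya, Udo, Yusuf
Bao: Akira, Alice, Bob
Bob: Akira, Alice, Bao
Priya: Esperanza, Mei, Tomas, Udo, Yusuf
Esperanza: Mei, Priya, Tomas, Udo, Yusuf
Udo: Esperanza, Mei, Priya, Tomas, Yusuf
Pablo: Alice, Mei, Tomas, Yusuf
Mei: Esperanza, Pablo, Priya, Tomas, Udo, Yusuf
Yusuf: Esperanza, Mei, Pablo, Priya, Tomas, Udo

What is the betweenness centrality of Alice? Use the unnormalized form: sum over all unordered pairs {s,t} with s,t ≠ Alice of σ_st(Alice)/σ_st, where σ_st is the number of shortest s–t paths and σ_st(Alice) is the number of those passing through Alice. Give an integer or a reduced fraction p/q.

Pairs whose geodesics pass through Alice — Akira–Priya: 6/6; Akira–Yusuf: 2/2; Akira–Udo: 6/6; Akira–Esperanza: 6/6; Akira–Mei: 2/2; Akira–Tomas: 2/2; Akira–Pablo: 2/2; Bao–Priya: 3/3; Bao–Yusuf: 1; Bao–Udo: 3/3; Bao–Esperanza: 3/3; Bao–Mei: 1; Bao–Tomas: 1; Bao–Pablo: 1 … (+7 more pairs).
All other pairs contribute 0.
Summing the contributions gives betweenness(Alice) = 21.

21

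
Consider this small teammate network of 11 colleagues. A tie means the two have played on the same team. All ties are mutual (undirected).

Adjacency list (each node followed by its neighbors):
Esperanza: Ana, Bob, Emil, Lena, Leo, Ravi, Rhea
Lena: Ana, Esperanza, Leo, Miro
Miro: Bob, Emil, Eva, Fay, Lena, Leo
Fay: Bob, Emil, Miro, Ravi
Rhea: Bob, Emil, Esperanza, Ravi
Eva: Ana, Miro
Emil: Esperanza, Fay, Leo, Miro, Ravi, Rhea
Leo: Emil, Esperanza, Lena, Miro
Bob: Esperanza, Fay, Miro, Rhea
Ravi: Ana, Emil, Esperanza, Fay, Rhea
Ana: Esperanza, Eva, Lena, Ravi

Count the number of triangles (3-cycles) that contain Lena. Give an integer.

Lena's neighbors: Ana, Esperanza, Leo, and Miro.
Neighbor pairs that are themselves tied: Lena–Ana–Esperanza; Lena–Esperanza–Leo; Lena–Leo–Miro. Each forms one triangle with Lena, for 3 in total.

3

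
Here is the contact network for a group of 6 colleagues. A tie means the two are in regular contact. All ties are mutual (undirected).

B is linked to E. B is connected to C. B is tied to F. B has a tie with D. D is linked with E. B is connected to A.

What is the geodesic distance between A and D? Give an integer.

One shortest route is A – B – D, which uses 2 edges, and A and D are not directly tied, so nothing shorter exists. So d(A,D) = 2.

2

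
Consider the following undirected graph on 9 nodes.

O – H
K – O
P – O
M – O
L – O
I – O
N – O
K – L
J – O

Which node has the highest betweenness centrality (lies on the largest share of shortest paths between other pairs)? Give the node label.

Unnormalized betweenness of each node: H:0, I:0, J:0, K:0, L:0, M:0, N:0, O:27, P:0.
O has the largest value, 27, making it the main broker — the node through which the most shortest paths run.

O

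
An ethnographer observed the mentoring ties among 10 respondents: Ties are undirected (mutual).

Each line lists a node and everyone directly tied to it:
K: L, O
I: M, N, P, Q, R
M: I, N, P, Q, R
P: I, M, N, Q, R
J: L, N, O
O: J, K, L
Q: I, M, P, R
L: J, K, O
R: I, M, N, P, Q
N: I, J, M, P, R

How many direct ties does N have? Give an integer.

N is directly tied to I, J, M, P, and R. That is 5 neighbors, so the degree of N is 5.

5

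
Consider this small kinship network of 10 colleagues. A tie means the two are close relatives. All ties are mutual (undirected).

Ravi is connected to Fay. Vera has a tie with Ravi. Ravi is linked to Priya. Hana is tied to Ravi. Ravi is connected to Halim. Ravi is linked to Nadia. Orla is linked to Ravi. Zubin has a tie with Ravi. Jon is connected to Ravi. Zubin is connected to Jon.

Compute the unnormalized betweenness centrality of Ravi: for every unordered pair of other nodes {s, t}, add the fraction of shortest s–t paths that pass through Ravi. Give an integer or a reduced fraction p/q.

35

Pairs whose geodesics pass through Ravi — Halim–Orla: 1; Halim–Fay: 1; Halim–Zubin: 1; Halim–Hana: 1; Halim–Priya: 1; Halim–Vera: 1; Halim–Nadia: 1; Halim–Jon: 1; Orla–Fay: 1; Orla–Zubin: 1; Orla–Hana: 1; Orla–Priya: 1; Orla–Vera: 1; Orla–Nadia: 1 … (+21 more pairs).
All other pairs contribute 0.
Summing the contributions gives betweenness(Ravi) = 35.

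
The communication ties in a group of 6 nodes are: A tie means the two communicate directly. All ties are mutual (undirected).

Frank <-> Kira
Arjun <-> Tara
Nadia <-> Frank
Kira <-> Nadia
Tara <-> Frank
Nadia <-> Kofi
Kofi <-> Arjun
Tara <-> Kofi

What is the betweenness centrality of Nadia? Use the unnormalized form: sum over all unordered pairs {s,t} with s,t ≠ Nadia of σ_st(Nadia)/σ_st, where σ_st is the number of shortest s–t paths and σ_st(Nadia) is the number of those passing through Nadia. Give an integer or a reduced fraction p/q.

2

Pairs whose geodesics pass through Nadia — Kira–Arjun: 1/2; Kira–Kofi: 1; Frank–Kofi: 1/2.
All other pairs contribute 0.
Summing the contributions gives betweenness(Nadia) = 2.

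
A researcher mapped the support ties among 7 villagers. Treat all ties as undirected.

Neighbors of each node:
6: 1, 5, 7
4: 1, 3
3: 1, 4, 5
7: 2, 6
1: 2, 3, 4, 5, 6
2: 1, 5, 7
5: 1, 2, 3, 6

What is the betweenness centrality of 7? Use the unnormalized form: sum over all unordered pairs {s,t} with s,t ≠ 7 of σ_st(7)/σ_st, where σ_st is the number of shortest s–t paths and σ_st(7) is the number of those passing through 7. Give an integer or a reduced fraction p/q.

Pairs whose geodesics pass through 7 — 6–2: 1/3.
All other pairs contribute 0.
Summing the contributions gives betweenness(7) = 1/3.

1/3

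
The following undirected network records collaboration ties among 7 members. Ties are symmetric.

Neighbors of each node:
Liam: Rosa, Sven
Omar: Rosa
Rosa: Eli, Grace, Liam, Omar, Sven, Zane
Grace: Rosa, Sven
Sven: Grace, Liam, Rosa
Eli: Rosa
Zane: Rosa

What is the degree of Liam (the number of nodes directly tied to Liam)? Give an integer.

Liam is directly tied to Rosa and Sven. That is 2 neighbors, so the degree of Liam is 2.

2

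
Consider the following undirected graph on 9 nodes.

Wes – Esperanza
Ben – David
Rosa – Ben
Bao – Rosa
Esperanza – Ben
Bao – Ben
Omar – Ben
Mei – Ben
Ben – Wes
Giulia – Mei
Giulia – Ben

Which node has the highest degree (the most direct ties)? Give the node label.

Ben

Degrees — Bao:2, Ben:8, David:1, Esperanza:2, Giulia:2, Mei:2, Omar:1, Rosa:2, Wes:2.
The maximum is 8, attained only by Ben.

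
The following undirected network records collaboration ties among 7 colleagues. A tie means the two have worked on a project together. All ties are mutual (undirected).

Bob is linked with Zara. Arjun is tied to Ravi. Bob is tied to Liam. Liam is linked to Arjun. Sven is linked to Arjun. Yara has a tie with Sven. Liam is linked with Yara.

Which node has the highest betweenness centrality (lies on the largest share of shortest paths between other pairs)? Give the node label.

Unnormalized betweenness of each node: Arjun:13/2, Bob:5, Liam:9, Ravi:0, Sven:1, Yara:3/2, Zara:0.
Liam has the largest value, 9, making it the main broker — the node through which the most shortest paths run.

Liam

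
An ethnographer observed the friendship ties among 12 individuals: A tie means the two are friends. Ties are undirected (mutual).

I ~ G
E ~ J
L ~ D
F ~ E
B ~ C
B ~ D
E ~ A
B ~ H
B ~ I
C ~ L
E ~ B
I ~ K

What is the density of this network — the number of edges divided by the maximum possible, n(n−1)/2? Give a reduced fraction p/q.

2/11

There are 12 edges and 12 nodes, so the maximum possible is C(12,2) = 66.
Density = 12/66 = 2/11.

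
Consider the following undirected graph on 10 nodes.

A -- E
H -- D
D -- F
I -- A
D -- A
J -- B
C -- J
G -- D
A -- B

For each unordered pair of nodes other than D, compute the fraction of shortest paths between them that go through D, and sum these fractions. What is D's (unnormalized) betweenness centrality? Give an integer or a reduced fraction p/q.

21

Pairs whose geodesics pass through D — E–H: 1; E–G: 1; E–F: 1; H–J: 1; H–G: 1; H–B: 1; H–C: 1; H–F: 1; H–A: 1; H–I: 1; J–G: 1; J–F: 1; G–B: 1; G–C: 1 … (+7 more pairs).
All other pairs contribute 0.
Summing the contributions gives betweenness(D) = 21.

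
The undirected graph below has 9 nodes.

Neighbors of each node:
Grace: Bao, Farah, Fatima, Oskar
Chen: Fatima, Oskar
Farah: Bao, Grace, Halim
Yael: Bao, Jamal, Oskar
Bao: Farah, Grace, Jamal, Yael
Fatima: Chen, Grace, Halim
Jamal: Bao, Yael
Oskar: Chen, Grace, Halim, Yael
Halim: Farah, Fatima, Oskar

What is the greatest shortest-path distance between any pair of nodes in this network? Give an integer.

3

Eccentricity of each node (its greatest distance to any other): Bao:3, Chen:3, Farah:3, Fatima:3, Grace:2, Halim:3, Jamal:3, Oskar:2, Yael:3.
The maximum eccentricity is 3, realized for instance by the pair Bao–Chen via Bao – Grace – Fatima – Chen. So the diameter is 3.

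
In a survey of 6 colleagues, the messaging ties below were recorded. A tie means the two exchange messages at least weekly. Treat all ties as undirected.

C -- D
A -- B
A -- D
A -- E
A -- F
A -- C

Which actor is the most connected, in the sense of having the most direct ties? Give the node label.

A

Degrees — A:5, B:1, C:2, D:2, E:1, F:1.
The maximum is 5, attained only by A.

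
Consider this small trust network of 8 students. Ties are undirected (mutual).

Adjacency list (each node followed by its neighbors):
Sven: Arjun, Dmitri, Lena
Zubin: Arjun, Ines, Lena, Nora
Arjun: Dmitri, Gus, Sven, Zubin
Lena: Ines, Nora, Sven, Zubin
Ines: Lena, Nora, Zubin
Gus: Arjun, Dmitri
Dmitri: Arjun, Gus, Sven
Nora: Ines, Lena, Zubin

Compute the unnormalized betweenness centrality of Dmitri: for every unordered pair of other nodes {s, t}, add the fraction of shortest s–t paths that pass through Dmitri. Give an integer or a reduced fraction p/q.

5/6

Pairs whose geodesics pass through Dmitri — Sven–Gus: 1/2; Gus–Lena: 1/3.
All other pairs contribute 0.
Summing the contributions gives betweenness(Dmitri) = 5/6.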